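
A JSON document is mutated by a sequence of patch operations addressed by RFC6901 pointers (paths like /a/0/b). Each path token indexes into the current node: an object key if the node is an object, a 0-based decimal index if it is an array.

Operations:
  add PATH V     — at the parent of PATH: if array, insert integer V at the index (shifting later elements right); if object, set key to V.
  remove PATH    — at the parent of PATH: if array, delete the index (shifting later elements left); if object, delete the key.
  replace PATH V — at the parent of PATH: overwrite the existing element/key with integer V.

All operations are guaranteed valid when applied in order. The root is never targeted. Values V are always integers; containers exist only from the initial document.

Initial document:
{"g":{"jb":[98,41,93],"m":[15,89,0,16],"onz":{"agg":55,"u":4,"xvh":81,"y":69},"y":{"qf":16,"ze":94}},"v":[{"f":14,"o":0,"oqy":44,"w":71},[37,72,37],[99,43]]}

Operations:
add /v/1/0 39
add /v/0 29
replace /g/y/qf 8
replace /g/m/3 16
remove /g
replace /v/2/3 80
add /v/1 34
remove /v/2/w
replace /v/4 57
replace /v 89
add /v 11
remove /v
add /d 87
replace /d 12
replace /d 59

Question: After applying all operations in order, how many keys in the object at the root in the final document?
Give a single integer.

Answer: 1

Derivation:
After op 1 (add /v/1/0 39): {"g":{"jb":[98,41,93],"m":[15,89,0,16],"onz":{"agg":55,"u":4,"xvh":81,"y":69},"y":{"qf":16,"ze":94}},"v":[{"f":14,"o":0,"oqy":44,"w":71},[39,37,72,37],[99,43]]}
After op 2 (add /v/0 29): {"g":{"jb":[98,41,93],"m":[15,89,0,16],"onz":{"agg":55,"u":4,"xvh":81,"y":69},"y":{"qf":16,"ze":94}},"v":[29,{"f":14,"o":0,"oqy":44,"w":71},[39,37,72,37],[99,43]]}
After op 3 (replace /g/y/qf 8): {"g":{"jb":[98,41,93],"m":[15,89,0,16],"onz":{"agg":55,"u":4,"xvh":81,"y":69},"y":{"qf":8,"ze":94}},"v":[29,{"f":14,"o":0,"oqy":44,"w":71},[39,37,72,37],[99,43]]}
After op 4 (replace /g/m/3 16): {"g":{"jb":[98,41,93],"m":[15,89,0,16],"onz":{"agg":55,"u":4,"xvh":81,"y":69},"y":{"qf":8,"ze":94}},"v":[29,{"f":14,"o":0,"oqy":44,"w":71},[39,37,72,37],[99,43]]}
After op 5 (remove /g): {"v":[29,{"f":14,"o":0,"oqy":44,"w":71},[39,37,72,37],[99,43]]}
After op 6 (replace /v/2/3 80): {"v":[29,{"f":14,"o":0,"oqy":44,"w":71},[39,37,72,80],[99,43]]}
After op 7 (add /v/1 34): {"v":[29,34,{"f":14,"o":0,"oqy":44,"w":71},[39,37,72,80],[99,43]]}
After op 8 (remove /v/2/w): {"v":[29,34,{"f":14,"o":0,"oqy":44},[39,37,72,80],[99,43]]}
After op 9 (replace /v/4 57): {"v":[29,34,{"f":14,"o":0,"oqy":44},[39,37,72,80],57]}
After op 10 (replace /v 89): {"v":89}
After op 11 (add /v 11): {"v":11}
After op 12 (remove /v): {}
After op 13 (add /d 87): {"d":87}
After op 14 (replace /d 12): {"d":12}
After op 15 (replace /d 59): {"d":59}
Size at the root: 1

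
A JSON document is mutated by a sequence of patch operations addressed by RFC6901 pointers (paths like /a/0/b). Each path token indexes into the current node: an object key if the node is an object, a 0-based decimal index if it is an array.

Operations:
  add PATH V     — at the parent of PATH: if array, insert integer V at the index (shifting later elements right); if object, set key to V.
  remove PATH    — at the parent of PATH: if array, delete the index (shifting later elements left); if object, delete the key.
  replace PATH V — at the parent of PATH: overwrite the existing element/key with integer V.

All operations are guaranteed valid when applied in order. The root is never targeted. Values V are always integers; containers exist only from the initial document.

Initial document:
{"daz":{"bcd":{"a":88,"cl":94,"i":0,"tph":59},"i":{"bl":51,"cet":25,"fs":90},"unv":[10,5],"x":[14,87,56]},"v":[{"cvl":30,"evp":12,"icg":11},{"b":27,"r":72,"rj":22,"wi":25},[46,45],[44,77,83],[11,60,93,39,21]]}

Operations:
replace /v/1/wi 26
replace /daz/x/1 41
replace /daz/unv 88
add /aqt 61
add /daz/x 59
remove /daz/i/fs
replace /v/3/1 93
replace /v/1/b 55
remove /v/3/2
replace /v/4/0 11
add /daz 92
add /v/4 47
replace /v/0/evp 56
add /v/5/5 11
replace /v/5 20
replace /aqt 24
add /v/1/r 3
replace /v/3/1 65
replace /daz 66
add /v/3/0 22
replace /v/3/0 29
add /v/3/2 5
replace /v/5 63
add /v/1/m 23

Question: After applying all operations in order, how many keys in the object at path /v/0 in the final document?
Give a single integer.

Answer: 3

Derivation:
After op 1 (replace /v/1/wi 26): {"daz":{"bcd":{"a":88,"cl":94,"i":0,"tph":59},"i":{"bl":51,"cet":25,"fs":90},"unv":[10,5],"x":[14,87,56]},"v":[{"cvl":30,"evp":12,"icg":11},{"b":27,"r":72,"rj":22,"wi":26},[46,45],[44,77,83],[11,60,93,39,21]]}
After op 2 (replace /daz/x/1 41): {"daz":{"bcd":{"a":88,"cl":94,"i":0,"tph":59},"i":{"bl":51,"cet":25,"fs":90},"unv":[10,5],"x":[14,41,56]},"v":[{"cvl":30,"evp":12,"icg":11},{"b":27,"r":72,"rj":22,"wi":26},[46,45],[44,77,83],[11,60,93,39,21]]}
After op 3 (replace /daz/unv 88): {"daz":{"bcd":{"a":88,"cl":94,"i":0,"tph":59},"i":{"bl":51,"cet":25,"fs":90},"unv":88,"x":[14,41,56]},"v":[{"cvl":30,"evp":12,"icg":11},{"b":27,"r":72,"rj":22,"wi":26},[46,45],[44,77,83],[11,60,93,39,21]]}
After op 4 (add /aqt 61): {"aqt":61,"daz":{"bcd":{"a":88,"cl":94,"i":0,"tph":59},"i":{"bl":51,"cet":25,"fs":90},"unv":88,"x":[14,41,56]},"v":[{"cvl":30,"evp":12,"icg":11},{"b":27,"r":72,"rj":22,"wi":26},[46,45],[44,77,83],[11,60,93,39,21]]}
After op 5 (add /daz/x 59): {"aqt":61,"daz":{"bcd":{"a":88,"cl":94,"i":0,"tph":59},"i":{"bl":51,"cet":25,"fs":90},"unv":88,"x":59},"v":[{"cvl":30,"evp":12,"icg":11},{"b":27,"r":72,"rj":22,"wi":26},[46,45],[44,77,83],[11,60,93,39,21]]}
After op 6 (remove /daz/i/fs): {"aqt":61,"daz":{"bcd":{"a":88,"cl":94,"i":0,"tph":59},"i":{"bl":51,"cet":25},"unv":88,"x":59},"v":[{"cvl":30,"evp":12,"icg":11},{"b":27,"r":72,"rj":22,"wi":26},[46,45],[44,77,83],[11,60,93,39,21]]}
After op 7 (replace /v/3/1 93): {"aqt":61,"daz":{"bcd":{"a":88,"cl":94,"i":0,"tph":59},"i":{"bl":51,"cet":25},"unv":88,"x":59},"v":[{"cvl":30,"evp":12,"icg":11},{"b":27,"r":72,"rj":22,"wi":26},[46,45],[44,93,83],[11,60,93,39,21]]}
After op 8 (replace /v/1/b 55): {"aqt":61,"daz":{"bcd":{"a":88,"cl":94,"i":0,"tph":59},"i":{"bl":51,"cet":25},"unv":88,"x":59},"v":[{"cvl":30,"evp":12,"icg":11},{"b":55,"r":72,"rj":22,"wi":26},[46,45],[44,93,83],[11,60,93,39,21]]}
After op 9 (remove /v/3/2): {"aqt":61,"daz":{"bcd":{"a":88,"cl":94,"i":0,"tph":59},"i":{"bl":51,"cet":25},"unv":88,"x":59},"v":[{"cvl":30,"evp":12,"icg":11},{"b":55,"r":72,"rj":22,"wi":26},[46,45],[44,93],[11,60,93,39,21]]}
After op 10 (replace /v/4/0 11): {"aqt":61,"daz":{"bcd":{"a":88,"cl":94,"i":0,"tph":59},"i":{"bl":51,"cet":25},"unv":88,"x":59},"v":[{"cvl":30,"evp":12,"icg":11},{"b":55,"r":72,"rj":22,"wi":26},[46,45],[44,93],[11,60,93,39,21]]}
After op 11 (add /daz 92): {"aqt":61,"daz":92,"v":[{"cvl":30,"evp":12,"icg":11},{"b":55,"r":72,"rj":22,"wi":26},[46,45],[44,93],[11,60,93,39,21]]}
After op 12 (add /v/4 47): {"aqt":61,"daz":92,"v":[{"cvl":30,"evp":12,"icg":11},{"b":55,"r":72,"rj":22,"wi":26},[46,45],[44,93],47,[11,60,93,39,21]]}
After op 13 (replace /v/0/evp 56): {"aqt":61,"daz":92,"v":[{"cvl":30,"evp":56,"icg":11},{"b":55,"r":72,"rj":22,"wi":26},[46,45],[44,93],47,[11,60,93,39,21]]}
After op 14 (add /v/5/5 11): {"aqt":61,"daz":92,"v":[{"cvl":30,"evp":56,"icg":11},{"b":55,"r":72,"rj":22,"wi":26},[46,45],[44,93],47,[11,60,93,39,21,11]]}
After op 15 (replace /v/5 20): {"aqt":61,"daz":92,"v":[{"cvl":30,"evp":56,"icg":11},{"b":55,"r":72,"rj":22,"wi":26},[46,45],[44,93],47,20]}
After op 16 (replace /aqt 24): {"aqt":24,"daz":92,"v":[{"cvl":30,"evp":56,"icg":11},{"b":55,"r":72,"rj":22,"wi":26},[46,45],[44,93],47,20]}
After op 17 (add /v/1/r 3): {"aqt":24,"daz":92,"v":[{"cvl":30,"evp":56,"icg":11},{"b":55,"r":3,"rj":22,"wi":26},[46,45],[44,93],47,20]}
After op 18 (replace /v/3/1 65): {"aqt":24,"daz":92,"v":[{"cvl":30,"evp":56,"icg":11},{"b":55,"r":3,"rj":22,"wi":26},[46,45],[44,65],47,20]}
After op 19 (replace /daz 66): {"aqt":24,"daz":66,"v":[{"cvl":30,"evp":56,"icg":11},{"b":55,"r":3,"rj":22,"wi":26},[46,45],[44,65],47,20]}
After op 20 (add /v/3/0 22): {"aqt":24,"daz":66,"v":[{"cvl":30,"evp":56,"icg":11},{"b":55,"r":3,"rj":22,"wi":26},[46,45],[22,44,65],47,20]}
After op 21 (replace /v/3/0 29): {"aqt":24,"daz":66,"v":[{"cvl":30,"evp":56,"icg":11},{"b":55,"r":3,"rj":22,"wi":26},[46,45],[29,44,65],47,20]}
After op 22 (add /v/3/2 5): {"aqt":24,"daz":66,"v":[{"cvl":30,"evp":56,"icg":11},{"b":55,"r":3,"rj":22,"wi":26},[46,45],[29,44,5,65],47,20]}
After op 23 (replace /v/5 63): {"aqt":24,"daz":66,"v":[{"cvl":30,"evp":56,"icg":11},{"b":55,"r":3,"rj":22,"wi":26},[46,45],[29,44,5,65],47,63]}
After op 24 (add /v/1/m 23): {"aqt":24,"daz":66,"v":[{"cvl":30,"evp":56,"icg":11},{"b":55,"m":23,"r":3,"rj":22,"wi":26},[46,45],[29,44,5,65],47,63]}
Size at path /v/0: 3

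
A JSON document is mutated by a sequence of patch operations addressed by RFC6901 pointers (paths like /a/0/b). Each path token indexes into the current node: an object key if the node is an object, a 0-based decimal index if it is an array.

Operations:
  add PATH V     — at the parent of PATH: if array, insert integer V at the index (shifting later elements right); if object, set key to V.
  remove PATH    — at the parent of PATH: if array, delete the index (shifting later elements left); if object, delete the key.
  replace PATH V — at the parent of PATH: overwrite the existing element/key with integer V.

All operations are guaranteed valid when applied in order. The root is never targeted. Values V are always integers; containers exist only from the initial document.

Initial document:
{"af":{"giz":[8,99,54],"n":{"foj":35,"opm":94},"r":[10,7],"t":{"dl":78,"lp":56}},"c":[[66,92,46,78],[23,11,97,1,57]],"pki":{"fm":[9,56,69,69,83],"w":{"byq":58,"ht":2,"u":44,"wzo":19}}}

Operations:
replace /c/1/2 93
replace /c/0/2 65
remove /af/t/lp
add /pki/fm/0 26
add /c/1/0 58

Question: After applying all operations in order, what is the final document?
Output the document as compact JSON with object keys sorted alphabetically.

After op 1 (replace /c/1/2 93): {"af":{"giz":[8,99,54],"n":{"foj":35,"opm":94},"r":[10,7],"t":{"dl":78,"lp":56}},"c":[[66,92,46,78],[23,11,93,1,57]],"pki":{"fm":[9,56,69,69,83],"w":{"byq":58,"ht":2,"u":44,"wzo":19}}}
After op 2 (replace /c/0/2 65): {"af":{"giz":[8,99,54],"n":{"foj":35,"opm":94},"r":[10,7],"t":{"dl":78,"lp":56}},"c":[[66,92,65,78],[23,11,93,1,57]],"pki":{"fm":[9,56,69,69,83],"w":{"byq":58,"ht":2,"u":44,"wzo":19}}}
After op 3 (remove /af/t/lp): {"af":{"giz":[8,99,54],"n":{"foj":35,"opm":94},"r":[10,7],"t":{"dl":78}},"c":[[66,92,65,78],[23,11,93,1,57]],"pki":{"fm":[9,56,69,69,83],"w":{"byq":58,"ht":2,"u":44,"wzo":19}}}
After op 4 (add /pki/fm/0 26): {"af":{"giz":[8,99,54],"n":{"foj":35,"opm":94},"r":[10,7],"t":{"dl":78}},"c":[[66,92,65,78],[23,11,93,1,57]],"pki":{"fm":[26,9,56,69,69,83],"w":{"byq":58,"ht":2,"u":44,"wzo":19}}}
After op 5 (add /c/1/0 58): {"af":{"giz":[8,99,54],"n":{"foj":35,"opm":94},"r":[10,7],"t":{"dl":78}},"c":[[66,92,65,78],[58,23,11,93,1,57]],"pki":{"fm":[26,9,56,69,69,83],"w":{"byq":58,"ht":2,"u":44,"wzo":19}}}

Answer: {"af":{"giz":[8,99,54],"n":{"foj":35,"opm":94},"r":[10,7],"t":{"dl":78}},"c":[[66,92,65,78],[58,23,11,93,1,57]],"pki":{"fm":[26,9,56,69,69,83],"w":{"byq":58,"ht":2,"u":44,"wzo":19}}}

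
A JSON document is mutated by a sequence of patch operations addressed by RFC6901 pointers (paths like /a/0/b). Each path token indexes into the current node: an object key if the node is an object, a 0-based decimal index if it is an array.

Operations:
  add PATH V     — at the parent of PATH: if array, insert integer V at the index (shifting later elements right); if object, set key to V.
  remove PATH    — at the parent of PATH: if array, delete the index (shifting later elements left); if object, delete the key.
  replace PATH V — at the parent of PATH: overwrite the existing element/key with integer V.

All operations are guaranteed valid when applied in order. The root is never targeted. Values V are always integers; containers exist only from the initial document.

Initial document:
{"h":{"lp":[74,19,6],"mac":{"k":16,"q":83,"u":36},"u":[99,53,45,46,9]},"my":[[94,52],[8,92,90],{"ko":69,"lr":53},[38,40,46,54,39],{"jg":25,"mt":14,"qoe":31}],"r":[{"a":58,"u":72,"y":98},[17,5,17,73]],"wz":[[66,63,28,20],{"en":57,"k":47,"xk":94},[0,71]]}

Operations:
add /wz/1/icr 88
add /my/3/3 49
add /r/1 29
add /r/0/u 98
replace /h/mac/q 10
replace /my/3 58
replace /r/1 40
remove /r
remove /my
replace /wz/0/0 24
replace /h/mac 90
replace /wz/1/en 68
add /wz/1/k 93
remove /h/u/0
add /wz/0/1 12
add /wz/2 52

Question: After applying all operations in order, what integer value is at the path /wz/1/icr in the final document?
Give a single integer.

Answer: 88

Derivation:
After op 1 (add /wz/1/icr 88): {"h":{"lp":[74,19,6],"mac":{"k":16,"q":83,"u":36},"u":[99,53,45,46,9]},"my":[[94,52],[8,92,90],{"ko":69,"lr":53},[38,40,46,54,39],{"jg":25,"mt":14,"qoe":31}],"r":[{"a":58,"u":72,"y":98},[17,5,17,73]],"wz":[[66,63,28,20],{"en":57,"icr":88,"k":47,"xk":94},[0,71]]}
After op 2 (add /my/3/3 49): {"h":{"lp":[74,19,6],"mac":{"k":16,"q":83,"u":36},"u":[99,53,45,46,9]},"my":[[94,52],[8,92,90],{"ko":69,"lr":53},[38,40,46,49,54,39],{"jg":25,"mt":14,"qoe":31}],"r":[{"a":58,"u":72,"y":98},[17,5,17,73]],"wz":[[66,63,28,20],{"en":57,"icr":88,"k":47,"xk":94},[0,71]]}
After op 3 (add /r/1 29): {"h":{"lp":[74,19,6],"mac":{"k":16,"q":83,"u":36},"u":[99,53,45,46,9]},"my":[[94,52],[8,92,90],{"ko":69,"lr":53},[38,40,46,49,54,39],{"jg":25,"mt":14,"qoe":31}],"r":[{"a":58,"u":72,"y":98},29,[17,5,17,73]],"wz":[[66,63,28,20],{"en":57,"icr":88,"k":47,"xk":94},[0,71]]}
After op 4 (add /r/0/u 98): {"h":{"lp":[74,19,6],"mac":{"k":16,"q":83,"u":36},"u":[99,53,45,46,9]},"my":[[94,52],[8,92,90],{"ko":69,"lr":53},[38,40,46,49,54,39],{"jg":25,"mt":14,"qoe":31}],"r":[{"a":58,"u":98,"y":98},29,[17,5,17,73]],"wz":[[66,63,28,20],{"en":57,"icr":88,"k":47,"xk":94},[0,71]]}
After op 5 (replace /h/mac/q 10): {"h":{"lp":[74,19,6],"mac":{"k":16,"q":10,"u":36},"u":[99,53,45,46,9]},"my":[[94,52],[8,92,90],{"ko":69,"lr":53},[38,40,46,49,54,39],{"jg":25,"mt":14,"qoe":31}],"r":[{"a":58,"u":98,"y":98},29,[17,5,17,73]],"wz":[[66,63,28,20],{"en":57,"icr":88,"k":47,"xk":94},[0,71]]}
After op 6 (replace /my/3 58): {"h":{"lp":[74,19,6],"mac":{"k":16,"q":10,"u":36},"u":[99,53,45,46,9]},"my":[[94,52],[8,92,90],{"ko":69,"lr":53},58,{"jg":25,"mt":14,"qoe":31}],"r":[{"a":58,"u":98,"y":98},29,[17,5,17,73]],"wz":[[66,63,28,20],{"en":57,"icr":88,"k":47,"xk":94},[0,71]]}
After op 7 (replace /r/1 40): {"h":{"lp":[74,19,6],"mac":{"k":16,"q":10,"u":36},"u":[99,53,45,46,9]},"my":[[94,52],[8,92,90],{"ko":69,"lr":53},58,{"jg":25,"mt":14,"qoe":31}],"r":[{"a":58,"u":98,"y":98},40,[17,5,17,73]],"wz":[[66,63,28,20],{"en":57,"icr":88,"k":47,"xk":94},[0,71]]}
After op 8 (remove /r): {"h":{"lp":[74,19,6],"mac":{"k":16,"q":10,"u":36},"u":[99,53,45,46,9]},"my":[[94,52],[8,92,90],{"ko":69,"lr":53},58,{"jg":25,"mt":14,"qoe":31}],"wz":[[66,63,28,20],{"en":57,"icr":88,"k":47,"xk":94},[0,71]]}
After op 9 (remove /my): {"h":{"lp":[74,19,6],"mac":{"k":16,"q":10,"u":36},"u":[99,53,45,46,9]},"wz":[[66,63,28,20],{"en":57,"icr":88,"k":47,"xk":94},[0,71]]}
After op 10 (replace /wz/0/0 24): {"h":{"lp":[74,19,6],"mac":{"k":16,"q":10,"u":36},"u":[99,53,45,46,9]},"wz":[[24,63,28,20],{"en":57,"icr":88,"k":47,"xk":94},[0,71]]}
After op 11 (replace /h/mac 90): {"h":{"lp":[74,19,6],"mac":90,"u":[99,53,45,46,9]},"wz":[[24,63,28,20],{"en":57,"icr":88,"k":47,"xk":94},[0,71]]}
After op 12 (replace /wz/1/en 68): {"h":{"lp":[74,19,6],"mac":90,"u":[99,53,45,46,9]},"wz":[[24,63,28,20],{"en":68,"icr":88,"k":47,"xk":94},[0,71]]}
After op 13 (add /wz/1/k 93): {"h":{"lp":[74,19,6],"mac":90,"u":[99,53,45,46,9]},"wz":[[24,63,28,20],{"en":68,"icr":88,"k":93,"xk":94},[0,71]]}
After op 14 (remove /h/u/0): {"h":{"lp":[74,19,6],"mac":90,"u":[53,45,46,9]},"wz":[[24,63,28,20],{"en":68,"icr":88,"k":93,"xk":94},[0,71]]}
After op 15 (add /wz/0/1 12): {"h":{"lp":[74,19,6],"mac":90,"u":[53,45,46,9]},"wz":[[24,12,63,28,20],{"en":68,"icr":88,"k":93,"xk":94},[0,71]]}
After op 16 (add /wz/2 52): {"h":{"lp":[74,19,6],"mac":90,"u":[53,45,46,9]},"wz":[[24,12,63,28,20],{"en":68,"icr":88,"k":93,"xk":94},52,[0,71]]}
Value at /wz/1/icr: 88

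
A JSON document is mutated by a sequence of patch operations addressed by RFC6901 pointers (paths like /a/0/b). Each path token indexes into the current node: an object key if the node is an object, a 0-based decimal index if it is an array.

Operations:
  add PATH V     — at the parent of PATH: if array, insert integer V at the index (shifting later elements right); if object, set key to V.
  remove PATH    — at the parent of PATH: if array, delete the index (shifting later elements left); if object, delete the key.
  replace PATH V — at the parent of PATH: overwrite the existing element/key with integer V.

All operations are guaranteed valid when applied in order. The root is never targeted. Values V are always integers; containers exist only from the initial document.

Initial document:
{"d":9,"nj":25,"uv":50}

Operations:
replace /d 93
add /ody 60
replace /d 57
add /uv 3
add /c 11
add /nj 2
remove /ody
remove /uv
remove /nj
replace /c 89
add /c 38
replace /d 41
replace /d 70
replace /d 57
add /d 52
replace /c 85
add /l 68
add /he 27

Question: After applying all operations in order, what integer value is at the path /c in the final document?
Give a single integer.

Answer: 85

Derivation:
After op 1 (replace /d 93): {"d":93,"nj":25,"uv":50}
After op 2 (add /ody 60): {"d":93,"nj":25,"ody":60,"uv":50}
After op 3 (replace /d 57): {"d":57,"nj":25,"ody":60,"uv":50}
After op 4 (add /uv 3): {"d":57,"nj":25,"ody":60,"uv":3}
After op 5 (add /c 11): {"c":11,"d":57,"nj":25,"ody":60,"uv":3}
After op 6 (add /nj 2): {"c":11,"d":57,"nj":2,"ody":60,"uv":3}
After op 7 (remove /ody): {"c":11,"d":57,"nj":2,"uv":3}
After op 8 (remove /uv): {"c":11,"d":57,"nj":2}
After op 9 (remove /nj): {"c":11,"d":57}
After op 10 (replace /c 89): {"c":89,"d":57}
After op 11 (add /c 38): {"c":38,"d":57}
After op 12 (replace /d 41): {"c":38,"d":41}
After op 13 (replace /d 70): {"c":38,"d":70}
After op 14 (replace /d 57): {"c":38,"d":57}
After op 15 (add /d 52): {"c":38,"d":52}
After op 16 (replace /c 85): {"c":85,"d":52}
After op 17 (add /l 68): {"c":85,"d":52,"l":68}
After op 18 (add /he 27): {"c":85,"d":52,"he":27,"l":68}
Value at /c: 85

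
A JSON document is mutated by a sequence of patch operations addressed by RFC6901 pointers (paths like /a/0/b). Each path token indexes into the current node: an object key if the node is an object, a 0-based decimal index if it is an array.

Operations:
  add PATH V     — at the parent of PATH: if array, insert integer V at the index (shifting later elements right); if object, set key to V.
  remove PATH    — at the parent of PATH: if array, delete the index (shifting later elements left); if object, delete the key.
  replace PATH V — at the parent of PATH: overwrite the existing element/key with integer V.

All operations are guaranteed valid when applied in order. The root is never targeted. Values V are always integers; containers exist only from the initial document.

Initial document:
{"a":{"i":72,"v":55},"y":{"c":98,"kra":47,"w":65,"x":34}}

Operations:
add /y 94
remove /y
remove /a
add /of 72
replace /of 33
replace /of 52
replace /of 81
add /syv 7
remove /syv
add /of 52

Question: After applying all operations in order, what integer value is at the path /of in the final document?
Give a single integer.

After op 1 (add /y 94): {"a":{"i":72,"v":55},"y":94}
After op 2 (remove /y): {"a":{"i":72,"v":55}}
After op 3 (remove /a): {}
After op 4 (add /of 72): {"of":72}
After op 5 (replace /of 33): {"of":33}
After op 6 (replace /of 52): {"of":52}
After op 7 (replace /of 81): {"of":81}
After op 8 (add /syv 7): {"of":81,"syv":7}
After op 9 (remove /syv): {"of":81}
After op 10 (add /of 52): {"of":52}
Value at /of: 52

Answer: 52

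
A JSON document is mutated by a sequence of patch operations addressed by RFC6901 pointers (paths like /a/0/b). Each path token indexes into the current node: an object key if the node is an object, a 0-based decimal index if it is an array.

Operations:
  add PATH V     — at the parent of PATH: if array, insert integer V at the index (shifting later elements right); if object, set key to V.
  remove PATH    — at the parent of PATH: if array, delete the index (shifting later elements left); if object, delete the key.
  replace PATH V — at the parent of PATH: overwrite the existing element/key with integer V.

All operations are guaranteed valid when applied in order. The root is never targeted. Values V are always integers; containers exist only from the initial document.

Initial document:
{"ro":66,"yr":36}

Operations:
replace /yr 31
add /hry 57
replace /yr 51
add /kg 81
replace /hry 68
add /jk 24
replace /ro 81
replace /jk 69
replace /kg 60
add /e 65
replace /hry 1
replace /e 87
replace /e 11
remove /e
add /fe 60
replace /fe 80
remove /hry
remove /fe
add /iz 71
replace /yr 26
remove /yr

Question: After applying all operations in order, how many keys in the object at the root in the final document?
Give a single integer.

After op 1 (replace /yr 31): {"ro":66,"yr":31}
After op 2 (add /hry 57): {"hry":57,"ro":66,"yr":31}
After op 3 (replace /yr 51): {"hry":57,"ro":66,"yr":51}
After op 4 (add /kg 81): {"hry":57,"kg":81,"ro":66,"yr":51}
After op 5 (replace /hry 68): {"hry":68,"kg":81,"ro":66,"yr":51}
After op 6 (add /jk 24): {"hry":68,"jk":24,"kg":81,"ro":66,"yr":51}
After op 7 (replace /ro 81): {"hry":68,"jk":24,"kg":81,"ro":81,"yr":51}
After op 8 (replace /jk 69): {"hry":68,"jk":69,"kg":81,"ro":81,"yr":51}
After op 9 (replace /kg 60): {"hry":68,"jk":69,"kg":60,"ro":81,"yr":51}
After op 10 (add /e 65): {"e":65,"hry":68,"jk":69,"kg":60,"ro":81,"yr":51}
After op 11 (replace /hry 1): {"e":65,"hry":1,"jk":69,"kg":60,"ro":81,"yr":51}
After op 12 (replace /e 87): {"e":87,"hry":1,"jk":69,"kg":60,"ro":81,"yr":51}
After op 13 (replace /e 11): {"e":11,"hry":1,"jk":69,"kg":60,"ro":81,"yr":51}
After op 14 (remove /e): {"hry":1,"jk":69,"kg":60,"ro":81,"yr":51}
After op 15 (add /fe 60): {"fe":60,"hry":1,"jk":69,"kg":60,"ro":81,"yr":51}
After op 16 (replace /fe 80): {"fe":80,"hry":1,"jk":69,"kg":60,"ro":81,"yr":51}
After op 17 (remove /hry): {"fe":80,"jk":69,"kg":60,"ro":81,"yr":51}
After op 18 (remove /fe): {"jk":69,"kg":60,"ro":81,"yr":51}
After op 19 (add /iz 71): {"iz":71,"jk":69,"kg":60,"ro":81,"yr":51}
After op 20 (replace /yr 26): {"iz":71,"jk":69,"kg":60,"ro":81,"yr":26}
After op 21 (remove /yr): {"iz":71,"jk":69,"kg":60,"ro":81}
Size at the root: 4

Answer: 4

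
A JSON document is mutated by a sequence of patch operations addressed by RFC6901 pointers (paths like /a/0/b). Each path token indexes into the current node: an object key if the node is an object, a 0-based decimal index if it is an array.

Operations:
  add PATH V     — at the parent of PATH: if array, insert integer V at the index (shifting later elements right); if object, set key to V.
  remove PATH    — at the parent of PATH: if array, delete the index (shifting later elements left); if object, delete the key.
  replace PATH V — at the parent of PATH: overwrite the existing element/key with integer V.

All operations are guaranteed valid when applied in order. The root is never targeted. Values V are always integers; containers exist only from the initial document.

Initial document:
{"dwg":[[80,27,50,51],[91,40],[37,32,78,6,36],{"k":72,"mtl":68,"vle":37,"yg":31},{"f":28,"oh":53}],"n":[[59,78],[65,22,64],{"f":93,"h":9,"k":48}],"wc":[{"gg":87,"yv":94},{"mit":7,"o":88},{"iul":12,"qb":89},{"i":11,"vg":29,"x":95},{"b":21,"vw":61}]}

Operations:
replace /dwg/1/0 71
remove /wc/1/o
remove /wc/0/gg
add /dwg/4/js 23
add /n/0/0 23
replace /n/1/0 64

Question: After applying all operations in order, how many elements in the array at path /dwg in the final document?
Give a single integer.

After op 1 (replace /dwg/1/0 71): {"dwg":[[80,27,50,51],[71,40],[37,32,78,6,36],{"k":72,"mtl":68,"vle":37,"yg":31},{"f":28,"oh":53}],"n":[[59,78],[65,22,64],{"f":93,"h":9,"k":48}],"wc":[{"gg":87,"yv":94},{"mit":7,"o":88},{"iul":12,"qb":89},{"i":11,"vg":29,"x":95},{"b":21,"vw":61}]}
After op 2 (remove /wc/1/o): {"dwg":[[80,27,50,51],[71,40],[37,32,78,6,36],{"k":72,"mtl":68,"vle":37,"yg":31},{"f":28,"oh":53}],"n":[[59,78],[65,22,64],{"f":93,"h":9,"k":48}],"wc":[{"gg":87,"yv":94},{"mit":7},{"iul":12,"qb":89},{"i":11,"vg":29,"x":95},{"b":21,"vw":61}]}
After op 3 (remove /wc/0/gg): {"dwg":[[80,27,50,51],[71,40],[37,32,78,6,36],{"k":72,"mtl":68,"vle":37,"yg":31},{"f":28,"oh":53}],"n":[[59,78],[65,22,64],{"f":93,"h":9,"k":48}],"wc":[{"yv":94},{"mit":7},{"iul":12,"qb":89},{"i":11,"vg":29,"x":95},{"b":21,"vw":61}]}
After op 4 (add /dwg/4/js 23): {"dwg":[[80,27,50,51],[71,40],[37,32,78,6,36],{"k":72,"mtl":68,"vle":37,"yg":31},{"f":28,"js":23,"oh":53}],"n":[[59,78],[65,22,64],{"f":93,"h":9,"k":48}],"wc":[{"yv":94},{"mit":7},{"iul":12,"qb":89},{"i":11,"vg":29,"x":95},{"b":21,"vw":61}]}
After op 5 (add /n/0/0 23): {"dwg":[[80,27,50,51],[71,40],[37,32,78,6,36],{"k":72,"mtl":68,"vle":37,"yg":31},{"f":28,"js":23,"oh":53}],"n":[[23,59,78],[65,22,64],{"f":93,"h":9,"k":48}],"wc":[{"yv":94},{"mit":7},{"iul":12,"qb":89},{"i":11,"vg":29,"x":95},{"b":21,"vw":61}]}
After op 6 (replace /n/1/0 64): {"dwg":[[80,27,50,51],[71,40],[37,32,78,6,36],{"k":72,"mtl":68,"vle":37,"yg":31},{"f":28,"js":23,"oh":53}],"n":[[23,59,78],[64,22,64],{"f":93,"h":9,"k":48}],"wc":[{"yv":94},{"mit":7},{"iul":12,"qb":89},{"i":11,"vg":29,"x":95},{"b":21,"vw":61}]}
Size at path /dwg: 5

Answer: 5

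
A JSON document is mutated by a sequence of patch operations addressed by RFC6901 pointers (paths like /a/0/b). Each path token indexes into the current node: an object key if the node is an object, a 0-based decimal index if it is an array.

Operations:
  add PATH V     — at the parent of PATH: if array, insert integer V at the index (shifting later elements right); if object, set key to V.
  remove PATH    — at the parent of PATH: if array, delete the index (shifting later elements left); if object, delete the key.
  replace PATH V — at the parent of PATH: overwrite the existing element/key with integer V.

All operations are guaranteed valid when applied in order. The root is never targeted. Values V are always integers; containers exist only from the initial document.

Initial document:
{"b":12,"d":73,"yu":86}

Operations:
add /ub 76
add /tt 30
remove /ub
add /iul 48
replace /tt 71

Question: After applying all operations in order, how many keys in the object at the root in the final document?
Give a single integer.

After op 1 (add /ub 76): {"b":12,"d":73,"ub":76,"yu":86}
After op 2 (add /tt 30): {"b":12,"d":73,"tt":30,"ub":76,"yu":86}
After op 3 (remove /ub): {"b":12,"d":73,"tt":30,"yu":86}
After op 4 (add /iul 48): {"b":12,"d":73,"iul":48,"tt":30,"yu":86}
After op 5 (replace /tt 71): {"b":12,"d":73,"iul":48,"tt":71,"yu":86}
Size at the root: 5

Answer: 5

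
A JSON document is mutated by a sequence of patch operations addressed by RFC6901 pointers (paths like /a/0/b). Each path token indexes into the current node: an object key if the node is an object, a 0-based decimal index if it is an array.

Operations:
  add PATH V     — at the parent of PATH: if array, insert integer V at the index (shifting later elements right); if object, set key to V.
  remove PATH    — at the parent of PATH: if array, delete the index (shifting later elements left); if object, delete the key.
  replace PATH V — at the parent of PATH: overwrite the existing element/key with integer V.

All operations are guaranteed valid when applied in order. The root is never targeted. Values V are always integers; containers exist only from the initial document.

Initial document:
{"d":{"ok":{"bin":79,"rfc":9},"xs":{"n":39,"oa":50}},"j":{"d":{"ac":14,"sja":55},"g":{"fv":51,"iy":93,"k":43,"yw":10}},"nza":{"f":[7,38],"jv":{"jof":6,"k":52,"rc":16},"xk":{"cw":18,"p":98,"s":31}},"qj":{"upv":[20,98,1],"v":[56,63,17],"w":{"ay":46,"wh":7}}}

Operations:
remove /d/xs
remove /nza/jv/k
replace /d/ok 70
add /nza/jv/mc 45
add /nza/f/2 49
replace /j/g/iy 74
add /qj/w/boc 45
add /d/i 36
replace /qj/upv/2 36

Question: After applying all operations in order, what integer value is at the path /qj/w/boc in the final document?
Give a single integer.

After op 1 (remove /d/xs): {"d":{"ok":{"bin":79,"rfc":9}},"j":{"d":{"ac":14,"sja":55},"g":{"fv":51,"iy":93,"k":43,"yw":10}},"nza":{"f":[7,38],"jv":{"jof":6,"k":52,"rc":16},"xk":{"cw":18,"p":98,"s":31}},"qj":{"upv":[20,98,1],"v":[56,63,17],"w":{"ay":46,"wh":7}}}
After op 2 (remove /nza/jv/k): {"d":{"ok":{"bin":79,"rfc":9}},"j":{"d":{"ac":14,"sja":55},"g":{"fv":51,"iy":93,"k":43,"yw":10}},"nza":{"f":[7,38],"jv":{"jof":6,"rc":16},"xk":{"cw":18,"p":98,"s":31}},"qj":{"upv":[20,98,1],"v":[56,63,17],"w":{"ay":46,"wh":7}}}
After op 3 (replace /d/ok 70): {"d":{"ok":70},"j":{"d":{"ac":14,"sja":55},"g":{"fv":51,"iy":93,"k":43,"yw":10}},"nza":{"f":[7,38],"jv":{"jof":6,"rc":16},"xk":{"cw":18,"p":98,"s":31}},"qj":{"upv":[20,98,1],"v":[56,63,17],"w":{"ay":46,"wh":7}}}
After op 4 (add /nza/jv/mc 45): {"d":{"ok":70},"j":{"d":{"ac":14,"sja":55},"g":{"fv":51,"iy":93,"k":43,"yw":10}},"nza":{"f":[7,38],"jv":{"jof":6,"mc":45,"rc":16},"xk":{"cw":18,"p":98,"s":31}},"qj":{"upv":[20,98,1],"v":[56,63,17],"w":{"ay":46,"wh":7}}}
After op 5 (add /nza/f/2 49): {"d":{"ok":70},"j":{"d":{"ac":14,"sja":55},"g":{"fv":51,"iy":93,"k":43,"yw":10}},"nza":{"f":[7,38,49],"jv":{"jof":6,"mc":45,"rc":16},"xk":{"cw":18,"p":98,"s":31}},"qj":{"upv":[20,98,1],"v":[56,63,17],"w":{"ay":46,"wh":7}}}
After op 6 (replace /j/g/iy 74): {"d":{"ok":70},"j":{"d":{"ac":14,"sja":55},"g":{"fv":51,"iy":74,"k":43,"yw":10}},"nza":{"f":[7,38,49],"jv":{"jof":6,"mc":45,"rc":16},"xk":{"cw":18,"p":98,"s":31}},"qj":{"upv":[20,98,1],"v":[56,63,17],"w":{"ay":46,"wh":7}}}
After op 7 (add /qj/w/boc 45): {"d":{"ok":70},"j":{"d":{"ac":14,"sja":55},"g":{"fv":51,"iy":74,"k":43,"yw":10}},"nza":{"f":[7,38,49],"jv":{"jof":6,"mc":45,"rc":16},"xk":{"cw":18,"p":98,"s":31}},"qj":{"upv":[20,98,1],"v":[56,63,17],"w":{"ay":46,"boc":45,"wh":7}}}
After op 8 (add /d/i 36): {"d":{"i":36,"ok":70},"j":{"d":{"ac":14,"sja":55},"g":{"fv":51,"iy":74,"k":43,"yw":10}},"nza":{"f":[7,38,49],"jv":{"jof":6,"mc":45,"rc":16},"xk":{"cw":18,"p":98,"s":31}},"qj":{"upv":[20,98,1],"v":[56,63,17],"w":{"ay":46,"boc":45,"wh":7}}}
After op 9 (replace /qj/upv/2 36): {"d":{"i":36,"ok":70},"j":{"d":{"ac":14,"sja":55},"g":{"fv":51,"iy":74,"k":43,"yw":10}},"nza":{"f":[7,38,49],"jv":{"jof":6,"mc":45,"rc":16},"xk":{"cw":18,"p":98,"s":31}},"qj":{"upv":[20,98,36],"v":[56,63,17],"w":{"ay":46,"boc":45,"wh":7}}}
Value at /qj/w/boc: 45

Answer: 45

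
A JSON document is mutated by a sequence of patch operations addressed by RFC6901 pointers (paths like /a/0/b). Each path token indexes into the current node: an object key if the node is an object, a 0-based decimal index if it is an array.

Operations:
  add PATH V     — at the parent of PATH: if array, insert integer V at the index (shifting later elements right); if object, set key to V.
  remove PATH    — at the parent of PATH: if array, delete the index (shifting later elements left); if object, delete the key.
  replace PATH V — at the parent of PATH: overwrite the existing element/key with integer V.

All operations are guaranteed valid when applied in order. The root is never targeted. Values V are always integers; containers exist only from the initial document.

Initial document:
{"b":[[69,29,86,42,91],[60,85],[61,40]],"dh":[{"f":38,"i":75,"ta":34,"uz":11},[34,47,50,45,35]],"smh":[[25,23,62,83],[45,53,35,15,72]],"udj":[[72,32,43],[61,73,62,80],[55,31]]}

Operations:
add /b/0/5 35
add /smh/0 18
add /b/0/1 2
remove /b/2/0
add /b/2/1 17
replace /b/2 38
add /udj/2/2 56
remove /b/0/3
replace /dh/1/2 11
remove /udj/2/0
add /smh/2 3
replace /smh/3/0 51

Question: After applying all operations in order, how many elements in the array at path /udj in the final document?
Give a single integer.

After op 1 (add /b/0/5 35): {"b":[[69,29,86,42,91,35],[60,85],[61,40]],"dh":[{"f":38,"i":75,"ta":34,"uz":11},[34,47,50,45,35]],"smh":[[25,23,62,83],[45,53,35,15,72]],"udj":[[72,32,43],[61,73,62,80],[55,31]]}
After op 2 (add /smh/0 18): {"b":[[69,29,86,42,91,35],[60,85],[61,40]],"dh":[{"f":38,"i":75,"ta":34,"uz":11},[34,47,50,45,35]],"smh":[18,[25,23,62,83],[45,53,35,15,72]],"udj":[[72,32,43],[61,73,62,80],[55,31]]}
After op 3 (add /b/0/1 2): {"b":[[69,2,29,86,42,91,35],[60,85],[61,40]],"dh":[{"f":38,"i":75,"ta":34,"uz":11},[34,47,50,45,35]],"smh":[18,[25,23,62,83],[45,53,35,15,72]],"udj":[[72,32,43],[61,73,62,80],[55,31]]}
After op 4 (remove /b/2/0): {"b":[[69,2,29,86,42,91,35],[60,85],[40]],"dh":[{"f":38,"i":75,"ta":34,"uz":11},[34,47,50,45,35]],"smh":[18,[25,23,62,83],[45,53,35,15,72]],"udj":[[72,32,43],[61,73,62,80],[55,31]]}
After op 5 (add /b/2/1 17): {"b":[[69,2,29,86,42,91,35],[60,85],[40,17]],"dh":[{"f":38,"i":75,"ta":34,"uz":11},[34,47,50,45,35]],"smh":[18,[25,23,62,83],[45,53,35,15,72]],"udj":[[72,32,43],[61,73,62,80],[55,31]]}
After op 6 (replace /b/2 38): {"b":[[69,2,29,86,42,91,35],[60,85],38],"dh":[{"f":38,"i":75,"ta":34,"uz":11},[34,47,50,45,35]],"smh":[18,[25,23,62,83],[45,53,35,15,72]],"udj":[[72,32,43],[61,73,62,80],[55,31]]}
After op 7 (add /udj/2/2 56): {"b":[[69,2,29,86,42,91,35],[60,85],38],"dh":[{"f":38,"i":75,"ta":34,"uz":11},[34,47,50,45,35]],"smh":[18,[25,23,62,83],[45,53,35,15,72]],"udj":[[72,32,43],[61,73,62,80],[55,31,56]]}
After op 8 (remove /b/0/3): {"b":[[69,2,29,42,91,35],[60,85],38],"dh":[{"f":38,"i":75,"ta":34,"uz":11},[34,47,50,45,35]],"smh":[18,[25,23,62,83],[45,53,35,15,72]],"udj":[[72,32,43],[61,73,62,80],[55,31,56]]}
After op 9 (replace /dh/1/2 11): {"b":[[69,2,29,42,91,35],[60,85],38],"dh":[{"f":38,"i":75,"ta":34,"uz":11},[34,47,11,45,35]],"smh":[18,[25,23,62,83],[45,53,35,15,72]],"udj":[[72,32,43],[61,73,62,80],[55,31,56]]}
After op 10 (remove /udj/2/0): {"b":[[69,2,29,42,91,35],[60,85],38],"dh":[{"f":38,"i":75,"ta":34,"uz":11},[34,47,11,45,35]],"smh":[18,[25,23,62,83],[45,53,35,15,72]],"udj":[[72,32,43],[61,73,62,80],[31,56]]}
After op 11 (add /smh/2 3): {"b":[[69,2,29,42,91,35],[60,85],38],"dh":[{"f":38,"i":75,"ta":34,"uz":11},[34,47,11,45,35]],"smh":[18,[25,23,62,83],3,[45,53,35,15,72]],"udj":[[72,32,43],[61,73,62,80],[31,56]]}
After op 12 (replace /smh/3/0 51): {"b":[[69,2,29,42,91,35],[60,85],38],"dh":[{"f":38,"i":75,"ta":34,"uz":11},[34,47,11,45,35]],"smh":[18,[25,23,62,83],3,[51,53,35,15,72]],"udj":[[72,32,43],[61,73,62,80],[31,56]]}
Size at path /udj: 3

Answer: 3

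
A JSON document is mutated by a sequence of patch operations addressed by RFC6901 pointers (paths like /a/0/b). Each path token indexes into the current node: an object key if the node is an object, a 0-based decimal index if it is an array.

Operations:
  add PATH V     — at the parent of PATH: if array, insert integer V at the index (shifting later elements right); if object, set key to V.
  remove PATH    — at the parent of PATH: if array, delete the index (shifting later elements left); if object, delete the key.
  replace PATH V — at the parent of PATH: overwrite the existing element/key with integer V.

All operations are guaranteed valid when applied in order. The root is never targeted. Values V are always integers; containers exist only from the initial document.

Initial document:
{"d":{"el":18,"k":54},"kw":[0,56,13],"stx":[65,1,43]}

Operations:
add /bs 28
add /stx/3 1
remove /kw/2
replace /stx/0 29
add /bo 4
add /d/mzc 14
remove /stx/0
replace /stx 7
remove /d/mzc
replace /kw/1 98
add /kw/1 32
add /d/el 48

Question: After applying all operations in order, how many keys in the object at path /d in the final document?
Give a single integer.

Answer: 2

Derivation:
After op 1 (add /bs 28): {"bs":28,"d":{"el":18,"k":54},"kw":[0,56,13],"stx":[65,1,43]}
After op 2 (add /stx/3 1): {"bs":28,"d":{"el":18,"k":54},"kw":[0,56,13],"stx":[65,1,43,1]}
After op 3 (remove /kw/2): {"bs":28,"d":{"el":18,"k":54},"kw":[0,56],"stx":[65,1,43,1]}
After op 4 (replace /stx/0 29): {"bs":28,"d":{"el":18,"k":54},"kw":[0,56],"stx":[29,1,43,1]}
After op 5 (add /bo 4): {"bo":4,"bs":28,"d":{"el":18,"k":54},"kw":[0,56],"stx":[29,1,43,1]}
After op 6 (add /d/mzc 14): {"bo":4,"bs":28,"d":{"el":18,"k":54,"mzc":14},"kw":[0,56],"stx":[29,1,43,1]}
After op 7 (remove /stx/0): {"bo":4,"bs":28,"d":{"el":18,"k":54,"mzc":14},"kw":[0,56],"stx":[1,43,1]}
After op 8 (replace /stx 7): {"bo":4,"bs":28,"d":{"el":18,"k":54,"mzc":14},"kw":[0,56],"stx":7}
After op 9 (remove /d/mzc): {"bo":4,"bs":28,"d":{"el":18,"k":54},"kw":[0,56],"stx":7}
After op 10 (replace /kw/1 98): {"bo":4,"bs":28,"d":{"el":18,"k":54},"kw":[0,98],"stx":7}
After op 11 (add /kw/1 32): {"bo":4,"bs":28,"d":{"el":18,"k":54},"kw":[0,32,98],"stx":7}
After op 12 (add /d/el 48): {"bo":4,"bs":28,"d":{"el":48,"k":54},"kw":[0,32,98],"stx":7}
Size at path /d: 2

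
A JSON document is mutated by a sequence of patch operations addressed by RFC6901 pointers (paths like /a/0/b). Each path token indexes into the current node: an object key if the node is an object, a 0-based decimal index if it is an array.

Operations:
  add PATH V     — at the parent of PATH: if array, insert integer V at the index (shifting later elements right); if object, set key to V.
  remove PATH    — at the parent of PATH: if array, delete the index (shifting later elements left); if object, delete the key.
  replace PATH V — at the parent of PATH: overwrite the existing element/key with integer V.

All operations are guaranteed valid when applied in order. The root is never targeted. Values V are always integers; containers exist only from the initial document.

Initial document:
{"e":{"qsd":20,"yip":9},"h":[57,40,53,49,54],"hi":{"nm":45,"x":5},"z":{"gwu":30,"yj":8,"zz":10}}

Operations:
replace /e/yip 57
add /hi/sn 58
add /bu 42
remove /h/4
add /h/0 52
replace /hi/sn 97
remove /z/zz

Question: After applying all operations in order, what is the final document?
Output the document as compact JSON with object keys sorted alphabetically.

After op 1 (replace /e/yip 57): {"e":{"qsd":20,"yip":57},"h":[57,40,53,49,54],"hi":{"nm":45,"x":5},"z":{"gwu":30,"yj":8,"zz":10}}
After op 2 (add /hi/sn 58): {"e":{"qsd":20,"yip":57},"h":[57,40,53,49,54],"hi":{"nm":45,"sn":58,"x":5},"z":{"gwu":30,"yj":8,"zz":10}}
After op 3 (add /bu 42): {"bu":42,"e":{"qsd":20,"yip":57},"h":[57,40,53,49,54],"hi":{"nm":45,"sn":58,"x":5},"z":{"gwu":30,"yj":8,"zz":10}}
After op 4 (remove /h/4): {"bu":42,"e":{"qsd":20,"yip":57},"h":[57,40,53,49],"hi":{"nm":45,"sn":58,"x":5},"z":{"gwu":30,"yj":8,"zz":10}}
After op 5 (add /h/0 52): {"bu":42,"e":{"qsd":20,"yip":57},"h":[52,57,40,53,49],"hi":{"nm":45,"sn":58,"x":5},"z":{"gwu":30,"yj":8,"zz":10}}
After op 6 (replace /hi/sn 97): {"bu":42,"e":{"qsd":20,"yip":57},"h":[52,57,40,53,49],"hi":{"nm":45,"sn":97,"x":5},"z":{"gwu":30,"yj":8,"zz":10}}
After op 7 (remove /z/zz): {"bu":42,"e":{"qsd":20,"yip":57},"h":[52,57,40,53,49],"hi":{"nm":45,"sn":97,"x":5},"z":{"gwu":30,"yj":8}}

Answer: {"bu":42,"e":{"qsd":20,"yip":57},"h":[52,57,40,53,49],"hi":{"nm":45,"sn":97,"x":5},"z":{"gwu":30,"yj":8}}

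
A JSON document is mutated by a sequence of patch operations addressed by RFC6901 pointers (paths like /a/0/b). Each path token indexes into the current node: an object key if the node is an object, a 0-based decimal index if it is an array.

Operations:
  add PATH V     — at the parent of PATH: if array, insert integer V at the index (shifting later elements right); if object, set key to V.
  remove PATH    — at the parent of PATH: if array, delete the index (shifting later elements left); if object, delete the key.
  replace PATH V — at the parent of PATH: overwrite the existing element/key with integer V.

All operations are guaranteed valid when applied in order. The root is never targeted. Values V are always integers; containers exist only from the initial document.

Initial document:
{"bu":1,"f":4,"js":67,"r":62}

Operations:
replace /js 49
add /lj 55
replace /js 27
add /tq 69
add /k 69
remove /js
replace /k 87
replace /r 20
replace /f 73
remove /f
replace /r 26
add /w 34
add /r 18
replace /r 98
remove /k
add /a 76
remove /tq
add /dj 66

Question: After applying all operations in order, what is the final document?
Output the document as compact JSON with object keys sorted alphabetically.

Answer: {"a":76,"bu":1,"dj":66,"lj":55,"r":98,"w":34}

Derivation:
After op 1 (replace /js 49): {"bu":1,"f":4,"js":49,"r":62}
After op 2 (add /lj 55): {"bu":1,"f":4,"js":49,"lj":55,"r":62}
After op 3 (replace /js 27): {"bu":1,"f":4,"js":27,"lj":55,"r":62}
After op 4 (add /tq 69): {"bu":1,"f":4,"js":27,"lj":55,"r":62,"tq":69}
After op 5 (add /k 69): {"bu":1,"f":4,"js":27,"k":69,"lj":55,"r":62,"tq":69}
After op 6 (remove /js): {"bu":1,"f":4,"k":69,"lj":55,"r":62,"tq":69}
After op 7 (replace /k 87): {"bu":1,"f":4,"k":87,"lj":55,"r":62,"tq":69}
After op 8 (replace /r 20): {"bu":1,"f":4,"k":87,"lj":55,"r":20,"tq":69}
After op 9 (replace /f 73): {"bu":1,"f":73,"k":87,"lj":55,"r":20,"tq":69}
After op 10 (remove /f): {"bu":1,"k":87,"lj":55,"r":20,"tq":69}
After op 11 (replace /r 26): {"bu":1,"k":87,"lj":55,"r":26,"tq":69}
After op 12 (add /w 34): {"bu":1,"k":87,"lj":55,"r":26,"tq":69,"w":34}
After op 13 (add /r 18): {"bu":1,"k":87,"lj":55,"r":18,"tq":69,"w":34}
After op 14 (replace /r 98): {"bu":1,"k":87,"lj":55,"r":98,"tq":69,"w":34}
After op 15 (remove /k): {"bu":1,"lj":55,"r":98,"tq":69,"w":34}
After op 16 (add /a 76): {"a":76,"bu":1,"lj":55,"r":98,"tq":69,"w":34}
After op 17 (remove /tq): {"a":76,"bu":1,"lj":55,"r":98,"w":34}
After op 18 (add /dj 66): {"a":76,"bu":1,"dj":66,"lj":55,"r":98,"w":34}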